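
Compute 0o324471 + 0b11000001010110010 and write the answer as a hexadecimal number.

0o324471 = 0x1A939 in hexadecimal.
0b11000001010110010 = 0x182B2 in hexadecimal.
Add column by column in base 16, right to left:
  9+2 = B
  3+B = E
  9+2 = B
  A+8 = 2 carry 1
  1+1+1 = 3

0x32BEB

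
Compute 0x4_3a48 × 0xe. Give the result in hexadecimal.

Multiply each base-16 digit by 14, carrying:
  8×14 = 112 → write 0 carry 7
  4×14+7 = 63 → write f carry 3
  a×14+3 = 143 → write f carry 8
  3×14+8 = 50 → write 2 carry 3
  4×14+3 = 59 → write b carry 3
  remaining carry: 3

0x3b2ff0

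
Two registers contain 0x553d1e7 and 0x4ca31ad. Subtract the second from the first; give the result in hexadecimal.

0x89a03a

Subtract column by column in base 16:
  7-d → a (borrow)
  e-a-1 → 3
  1-1 → 0
  d-3 → a
  3-a → 9 (borrow)
  5-c-1 → 8 (borrow)
  5-4-1 → 0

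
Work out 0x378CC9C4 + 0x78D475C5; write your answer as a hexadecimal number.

0xB0613F89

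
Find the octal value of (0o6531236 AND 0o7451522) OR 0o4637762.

0o6637762

0o6531236 AND 0o7451522 = 0o6411022.
Then OR with 0o4637762.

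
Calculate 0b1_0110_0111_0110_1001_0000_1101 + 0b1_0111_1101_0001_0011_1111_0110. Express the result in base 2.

Add column by column in base 2, right to left:
  1+0 = 1
  0+1 = 1
  1+1 = 0 carry 1
  1+0+1 = 0 carry 1
  0+1+1 = 0 carry 1
  0+1+1 = 0 carry 1
  0+1+1 = 0 carry 1
  0+1+1 = 0 carry 1
  1+1+1 = 1 carry 1
  0+1+1 = 0 carry 1
  0+0+1 = 1
  1+0 = 1
  0+1 = 1
  1+0 = 1
  1+0 = 1
  0+0 = 0
  1+1 = 0 carry 1
  1+0+1 = 0 carry 1
  1+1+1 = 1 carry 1
  0+1+1 = 0 carry 1
  0+1+1 = 0 carry 1
  1+1+1 = 1 carry 1
  1+1+1 = 1 carry 1
  0+0+1 = 1
  1+1 = 0 carry 1
  final carry 1

0b10111001000111110100000011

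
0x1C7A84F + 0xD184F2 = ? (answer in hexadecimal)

0x2992D41

Add column by column in base 16, right to left:
  F+2 = 1 carry 1
  4+F+1 = 4 carry 1
  8+4+1 = D
  A+8 = 2 carry 1
  7+1+1 = 9
  C+D = 9 carry 1
  1+0+1 = 2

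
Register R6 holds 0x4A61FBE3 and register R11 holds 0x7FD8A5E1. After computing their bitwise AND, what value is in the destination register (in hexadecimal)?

AND each hex digit independently (no carries):
  4&7=4, A&F=A, 6&D=4, 1&8=0, F&A=A, B&5=1, E&E=E, 3&1=1

0x4A40A1E1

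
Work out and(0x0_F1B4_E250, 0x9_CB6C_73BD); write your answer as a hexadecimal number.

0x0C1246210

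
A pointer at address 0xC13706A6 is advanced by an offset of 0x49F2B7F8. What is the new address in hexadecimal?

Add column by column in base 16, right to left:
  6+8 = E
  A+F = 9 carry 1
  6+7+1 = E
  0+B = B
  7+2 = 9
  3+F = 2 carry 1
  1+9+1 = B
  C+4 = 0 carry 1
  final carry 1

0x10B29BE9E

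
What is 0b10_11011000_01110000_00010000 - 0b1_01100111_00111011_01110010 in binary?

0b1011100010011010010011110

Subtract column by column in base 2:
  0-0 → 0
  0-1 → 1 (borrow)
  0-0-1 → 1 (borrow)
  0-0-1 → 1 (borrow)
  1-1-1 → 1 (borrow)
  0-1-1 → 0 (borrow)
  0-1-1 → 0 (borrow)
  0-0-1 → 1 (borrow)
  0-1-1 → 0 (borrow)
  0-1-1 → 0 (borrow)
  0-0-1 → 1 (borrow)
  0-1-1 → 0 (borrow)
  1-1-1 → 1 (borrow)
  1-1-1 → 1 (borrow)
  1-0-1 → 0
  0-0 → 0
  0-1 → 1 (borrow)
  0-1-1 → 0 (borrow)
  0-1-1 → 0 (borrow)
  1-0-1 → 0
  1-0 → 1
  0-1 → 1 (borrow)
  1-1-1 → 1 (borrow)
  1-0-1 → 0
  0-1 → 1 (borrow)
  1-0-1 → 0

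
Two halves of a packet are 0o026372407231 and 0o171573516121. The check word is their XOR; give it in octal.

0o157601111310

XOR each oct digit independently (no carries):
  0^1=1, 2^7=5, 6^1=7, 3^5=6, 7^7=0, 2^3=1, 4^5=1, 0^1=1, 7^6=1, 2^1=3, 3^2=1, 1^1=0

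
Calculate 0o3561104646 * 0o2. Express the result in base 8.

Multiply each base-8 digit by 2, carrying:
  6×2 = 12 → write 4 carry 1
  4×2+1 = 9 → write 1 carry 1
  6×2+1 = 13 → write 5 carry 1
  4×2+1 = 9 → write 1 carry 1
  0×2+1 = 1 → write 1
  1×2 = 2 → write 2
  1×2 = 2 → write 2
  6×2 = 12 → write 4 carry 1
  5×2+1 = 11 → write 3 carry 1
  3×2+1 = 7 → write 7

0o7342211514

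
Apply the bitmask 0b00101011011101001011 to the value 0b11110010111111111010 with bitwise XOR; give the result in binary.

0b11011001100010110001

XOR bit by bit (1 where the bits differ):
  11110010111111111010
^ 00101011011101001011
= 11011001100010110001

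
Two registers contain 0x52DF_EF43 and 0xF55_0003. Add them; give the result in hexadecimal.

Add column by column in base 16, right to left:
  3+3 = 6
  4+0 = 4
  F+0 = F
  E+0 = E
  F+5 = 4 carry 1
  D+5+1 = 3 carry 1
  2+F+1 = 2 carry 1
  5+0+1 = 6

0x6234EF46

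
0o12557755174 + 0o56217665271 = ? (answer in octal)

Add column by column in base 8, right to left:
  4+1 = 5
  7+7 = 6 carry 1
  1+2+1 = 4
  5+5 = 2 carry 1
  5+6+1 = 4 carry 1
  7+6+1 = 6 carry 1
  7+7+1 = 7 carry 1
  5+1+1 = 7
  5+2 = 7
  2+6 = 0 carry 1
  1+5+1 = 7

0o70777642465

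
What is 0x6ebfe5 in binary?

Expand each hex digit to 4 bits: 6=0110 e=1110 b=1011 f=1111 e=1110 5=0101.

0b11011101011111111100101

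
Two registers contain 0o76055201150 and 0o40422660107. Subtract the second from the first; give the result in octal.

0o35432321041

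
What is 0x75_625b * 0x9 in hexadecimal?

0x4207533

Multiply each base-16 digit by 9, carrying:
  b×9 = 99 → write 3 carry 6
  5×9+6 = 51 → write 3 carry 3
  2×9+3 = 21 → write 5 carry 1
  6×9+1 = 55 → write 7 carry 3
  5×9+3 = 48 → write 0 carry 3
  7×9+3 = 66 → write 2 carry 4
  remaining carry: 4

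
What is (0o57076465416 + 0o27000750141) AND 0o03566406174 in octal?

0o2066404154

Add column by column in base 8, right to left:
  6+1 = 7
  1+4 = 5
  4+1 = 5
  5+0 = 5
  6+5 = 3 carry 1
  4+7+1 = 4 carry 1
  6+0+1 = 7
  7+0 = 7
  0+0 = 0
  7+7 = 6 carry 1
  5+2+1 = 0 carry 1
  final carry 1
Sum = 0o106077435557; now AND with 0o03566406174:
  1&0=0, 0&0=0, 6&3=2, 0&5=0, 7&6=6, 7&6=6, 4&4=4, 3&0=0, 5&6=4, 5&1=1, 5&7=5, 7&4=4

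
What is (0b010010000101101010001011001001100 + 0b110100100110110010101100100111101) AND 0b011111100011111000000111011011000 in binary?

0b110100000011000000111010001000

Add column by column in base 2, right to left:
  0+1 = 1
  0+0 = 0
  1+1 = 0 carry 1
  1+1+1 = 1 carry 1
  0+1+1 = 0 carry 1
  0+1+1 = 0 carry 1
  1+0+1 = 0 carry 1
  0+0+1 = 1
  0+1 = 1
  1+0 = 1
  1+0 = 1
  0+1 = 1
  1+1 = 0 carry 1
  0+0+1 = 1
  0+1 = 1
  0+0 = 0
  1+1 = 0 carry 1
  0+0+1 = 1
  1+0 = 1
  0+1 = 1
  1+1 = 0 carry 1
  1+0+1 = 0 carry 1
  0+1+1 = 0 carry 1
  1+1+1 = 1 carry 1
  0+0+1 = 1
  0+0 = 0
  0+1 = 1
  0+0 = 0
  1+0 = 1
  0+1 = 1
  0+0 = 0
  1+1 = 0 carry 1
  0+1+1 = 0 carry 1
  final carry 1
Sum = 0b1000110101100011100110111110001001; now AND with 0b011111100011111000000111011011000:
  1000110101100011100110111110001001
& 0011111100011111000000111011011000
= 0000110100000011000000111010001000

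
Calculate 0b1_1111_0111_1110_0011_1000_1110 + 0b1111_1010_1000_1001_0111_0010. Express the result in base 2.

0b10111100100110110100000000

Add column by column in base 2, right to left:
  0+0 = 0
  1+1 = 0 carry 1
  1+0+1 = 0 carry 1
  1+0+1 = 0 carry 1
  0+1+1 = 0 carry 1
  0+1+1 = 0 carry 1
  0+1+1 = 0 carry 1
  1+0+1 = 0 carry 1
  1+1+1 = 1 carry 1
  1+0+1 = 0 carry 1
  0+0+1 = 1
  0+1 = 1
  0+0 = 0
  1+0 = 1
  1+0 = 1
  1+1 = 0 carry 1
  1+0+1 = 0 carry 1
  1+1+1 = 1 carry 1
  1+0+1 = 0 carry 1
  0+1+1 = 0 carry 1
  1+1+1 = 1 carry 1
  1+1+1 = 1 carry 1
  1+1+1 = 1 carry 1
  1+1+1 = 1 carry 1
  1+0+1 = 0 carry 1
  final carry 1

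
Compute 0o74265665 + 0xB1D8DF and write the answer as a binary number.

0b1101000110100010010010100

0o74265665 = 0b111100010110101110110101 in binary.
0xB1D8DF = 0b101100011101100011011111 in binary.
Add column by column in base 2, right to left:
  1+1 = 0 carry 1
  0+1+1 = 0 carry 1
  1+1+1 = 1 carry 1
  0+1+1 = 0 carry 1
  1+1+1 = 1 carry 1
  1+0+1 = 0 carry 1
  0+1+1 = 0 carry 1
  1+1+1 = 1 carry 1
  1+0+1 = 0 carry 1
  1+0+1 = 0 carry 1
  0+0+1 = 1
  1+1 = 0 carry 1
  0+1+1 = 0 carry 1
  1+0+1 = 0 carry 1
  1+1+1 = 1 carry 1
  0+1+1 = 0 carry 1
  1+1+1 = 1 carry 1
  0+0+1 = 1
  0+0 = 0
  0+0 = 0
  1+1 = 0 carry 1
  1+1+1 = 1 carry 1
  1+0+1 = 0 carry 1
  1+1+1 = 1 carry 1
  final carry 1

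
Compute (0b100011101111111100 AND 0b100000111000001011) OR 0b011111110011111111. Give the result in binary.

0b111111111011111111

0b100011101111111100 AND 0b100000111000001011 = 0b100000101000001000.
Then OR with 0b011111110011111111.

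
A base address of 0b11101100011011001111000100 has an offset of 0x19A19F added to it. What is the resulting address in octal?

0o362652543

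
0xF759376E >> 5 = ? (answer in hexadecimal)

0x7BAC9BB

5 bits is not a whole number of base-16 digits; in binary: 11110111010110010011011101101110 >> 5 = 111101110101100100110111011.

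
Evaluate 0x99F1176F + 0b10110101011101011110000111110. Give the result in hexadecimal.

0xB09FD3AD

0b10110101011101011110000111110 = 0x16AEBC3E in hexadecimal.
Add column by column in base 16, right to left:
  F+E = D carry 1
  6+3+1 = A
  7+C = 3 carry 1
  1+B+1 = D
  1+E = F
  F+A = 9 carry 1
  9+6+1 = 0 carry 1
  9+1+1 = B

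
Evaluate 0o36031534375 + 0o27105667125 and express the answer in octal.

Add column by column in base 8, right to left:
  5+5 = 2 carry 1
  7+2+1 = 2 carry 1
  3+1+1 = 5
  4+7 = 3 carry 1
  3+6+1 = 2 carry 1
  5+6+1 = 4 carry 1
  1+5+1 = 7
  3+0 = 3
  0+1 = 1
  6+7 = 5 carry 1
  3+2+1 = 6

0o65137423522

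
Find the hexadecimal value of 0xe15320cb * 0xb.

Multiply each base-16 digit by 11, carrying:
  b×11 = 121 → write 9 carry 7
  c×11+7 = 139 → write b carry 8
  0×11+8 = 8 → write 8
  2×11 = 22 → write 6 carry 1
  3×11+1 = 34 → write 2 carry 2
  5×11+2 = 57 → write 9 carry 3
  1×11+3 = 14 → write e
  e×11 = 154 → write a carry 9
  remaining carry: 9

0x9ae9268b9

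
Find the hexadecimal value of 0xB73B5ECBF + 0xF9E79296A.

Add column by column in base 16, right to left:
  F+A = 9 carry 1
  B+6+1 = 2 carry 1
  C+9+1 = 6 carry 1
  E+2+1 = 1 carry 1
  5+9+1 = F
  B+7 = 2 carry 1
  3+E+1 = 2 carry 1
  7+9+1 = 1 carry 1
  B+F+1 = B carry 1
  final carry 1

0x1B122F1629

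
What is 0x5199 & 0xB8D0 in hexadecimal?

0x1090

AND each hex digit independently (no carries):
  5&B=1, 1&8=0, 9&D=9, 9&0=0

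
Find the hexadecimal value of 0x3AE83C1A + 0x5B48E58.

Add column by column in base 16, right to left:
  A+8 = 2 carry 1
  1+5+1 = 7
  C+E = A carry 1
  3+8+1 = C
  8+4 = C
  E+B = 9 carry 1
  A+5+1 = 0 carry 1
  3+0+1 = 4

0x409CCA72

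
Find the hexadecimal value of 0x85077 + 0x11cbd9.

Add column by column in base 16, right to left:
  7+9 = 0 carry 1
  7+d+1 = 5 carry 1
  0+b+1 = c
  5+c = 1 carry 1
  8+1+1 = a
  0+1 = 1

0x1a1c50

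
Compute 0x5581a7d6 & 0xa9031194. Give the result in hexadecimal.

0x01010194

AND each hex digit independently (no carries):
  5&a=0, 5&9=1, 8&0=0, 1&3=1, a&1=0, 7&1=1, d&9=9, 6&4=4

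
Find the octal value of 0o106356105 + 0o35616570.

0o144174675

Add column by column in base 8, right to left:
  5+0 = 5
  0+7 = 7
  1+5 = 6
  6+6 = 4 carry 1
  5+1+1 = 7
  3+6 = 1 carry 1
  6+5+1 = 4 carry 1
  0+3+1 = 4
  1+0 = 1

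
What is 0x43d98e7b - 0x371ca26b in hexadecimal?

0xcbcec10

Subtract column by column in base 16:
  b-b → 0
  7-6 → 1
  e-2 → c
  8-a → e (borrow)
  9-c-1 → c (borrow)
  d-1-1 → b
  3-7 → c (borrow)
  4-3-1 → 0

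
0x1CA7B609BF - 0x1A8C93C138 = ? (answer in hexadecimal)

0x21B224887

Subtract column by column in base 16:
  F-8 → 7
  B-3 → 8
  9-1 → 8
  0-C → 4 (borrow)
  6-3-1 → 2
  B-9 → 2
  7-C → B (borrow)
  A-8-1 → 1
  C-A → 2
  1-1 → 0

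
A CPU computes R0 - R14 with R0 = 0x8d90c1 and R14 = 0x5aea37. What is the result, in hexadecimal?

0x32a68a

Subtract column by column in base 16:
  1-7 → a (borrow)
  c-3-1 → 8
  0-a → 6 (borrow)
  9-e-1 → a (borrow)
  d-a-1 → 2
  8-5 → 3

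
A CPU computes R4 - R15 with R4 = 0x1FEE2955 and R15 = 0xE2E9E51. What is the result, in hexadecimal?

Subtract column by column in base 16:
  5-1 → 4
  5-5 → 0
  9-E → B (borrow)
  2-9-1 → 8 (borrow)
  E-E-1 → F (borrow)
  E-2-1 → B
  F-E → 1
  1-0 → 1

0x11BF8B04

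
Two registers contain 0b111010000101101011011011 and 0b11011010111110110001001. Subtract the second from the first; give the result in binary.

0b11110101101110101010010

Subtract column by column in base 2:
  1-1 → 0
  1-0 → 1
  0-0 → 0
  1-1 → 0
  1-0 → 1
  0-0 → 0
  1-0 → 1
  1-1 → 0
  0-1 → 1 (borrow)
  1-0-1 → 0
  0-1 → 1 (borrow)
  1-1-1 → 1 (borrow)
  1-1-1 → 1 (borrow)
  0-1-1 → 0 (borrow)
  1-1-1 → 1 (borrow)
  0-0-1 → 1 (borrow)
  0-1-1 → 0 (borrow)
  0-0-1 → 1 (borrow)
  0-1-1 → 0 (borrow)
  1-1-1 → 1 (borrow)
  0-0-1 → 1 (borrow)
  1-1-1 → 1 (borrow)
  1-1-1 → 1 (borrow)
  1-0-1 → 0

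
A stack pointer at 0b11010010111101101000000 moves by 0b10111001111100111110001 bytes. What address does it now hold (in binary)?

0b110001100111010100110001

Add column by column in base 2, right to left:
  0+1 = 1
  0+0 = 0
  0+0 = 0
  0+0 = 0
  0+1 = 1
  0+1 = 1
  1+1 = 0 carry 1
  0+1+1 = 0 carry 1
  1+1+1 = 1 carry 1
  1+0+1 = 0 carry 1
  0+0+1 = 1
  1+1 = 0 carry 1
  1+1+1 = 1 carry 1
  1+1+1 = 1 carry 1
  1+1+1 = 1 carry 1
  0+1+1 = 0 carry 1
  1+0+1 = 0 carry 1
  0+0+1 = 1
  0+1 = 1
  1+1 = 0 carry 1
  0+1+1 = 0 carry 1
  1+0+1 = 0 carry 1
  1+1+1 = 1 carry 1
  final carry 1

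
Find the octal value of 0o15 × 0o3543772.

Multiply each base-8 digit by 13, carrying:
  2×13 = 26 → write 2 carry 3
  7×13+3 = 94 → write 6 carry 11
  7×13+11 = 102 → write 6 carry 12
  3×13+12 = 51 → write 3 carry 6
  4×13+6 = 58 → write 2 carry 7
  5×13+7 = 72 → write 0 carry 9
  3×13+9 = 48 → write 0 carry 6
  remaining carry: 6

0o60023662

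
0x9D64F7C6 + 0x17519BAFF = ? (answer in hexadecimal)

Add column by column in base 16, right to left:
  6+F = 5 carry 1
  C+F+1 = C carry 1
  7+A+1 = 2 carry 1
  F+B+1 = B carry 1
  4+9+1 = E
  6+1 = 7
  D+5 = 2 carry 1
  9+7+1 = 1 carry 1
  0+1+1 = 2

0x2127EB2C5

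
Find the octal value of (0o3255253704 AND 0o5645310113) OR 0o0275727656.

0o1275737756

0o3255253704 AND 0o5645310113 = 0o1245210100.
Then OR with 0o0275727656.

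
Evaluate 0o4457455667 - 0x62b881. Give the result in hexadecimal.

0x245ba336

0o4457455667 = 0x24be5bb7 in hexadecimal.
Subtract column by column in base 16:
  7-1 → 6
  b-8 → 3
  b-8 → 3
  5-b → a (borrow)
  e-2-1 → b
  b-6 → 5
  4-0 → 4
  2-0 → 2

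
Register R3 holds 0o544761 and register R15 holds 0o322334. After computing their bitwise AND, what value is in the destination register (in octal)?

0o100320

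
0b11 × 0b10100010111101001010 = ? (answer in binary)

Multiply each base-2 digit by 3, carrying:
  0×3 = 0 → write 0
  1×3 = 3 → write 1 carry 1
  0×3+1 = 1 → write 1
  1×3 = 3 → write 1 carry 1
  0×3+1 = 1 → write 1
  0×3 = 0 → write 0
  1×3 = 3 → write 1 carry 1
  0×3+1 = 1 → write 1
  1×3 = 3 → write 1 carry 1
  1×3+1 = 4 → write 0 carry 2
  1×3+2 = 5 → write 1 carry 2
  1×3+2 = 5 → write 1 carry 2
  0×3+2 = 2 → write 0 carry 1
  1×3+1 = 4 → write 0 carry 2
  0×3+2 = 2 → write 0 carry 1
  0×3+1 = 1 → write 1
  0×3 = 0 → write 0
  1×3 = 3 → write 1 carry 1
  0×3+1 = 1 → write 1
  1×3 = 3 → write 1 carry 1
  remaining carry: 1

0b111101000110111011110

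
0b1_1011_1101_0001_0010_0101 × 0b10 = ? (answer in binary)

0b1101111010001001001010

Multiply each base-2 digit by 2, carrying:
  1×2 = 2 → write 0 carry 1
  0×2+1 = 1 → write 1
  1×2 = 2 → write 0 carry 1
  0×2+1 = 1 → write 1
  0×2 = 0 → write 0
  1×2 = 2 → write 0 carry 1
  0×2+1 = 1 → write 1
  0×2 = 0 → write 0
  1×2 = 2 → write 0 carry 1
  0×2+1 = 1 → write 1
  0×2 = 0 → write 0
  0×2 = 0 → write 0
  1×2 = 2 → write 0 carry 1
  0×2+1 = 1 → write 1
  1×2 = 2 → write 0 carry 1
  1×2+1 = 3 → write 1 carry 1
  1×2+1 = 3 → write 1 carry 1
  1×2+1 = 3 → write 1 carry 1
  0×2+1 = 1 → write 1
  1×2 = 2 → write 0 carry 1
  1×2+1 = 3 → write 1 carry 1
  remaining carry: 1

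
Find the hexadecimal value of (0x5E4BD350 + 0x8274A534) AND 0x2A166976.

Add column by column in base 16, right to left:
  0+4 = 4
  5+3 = 8
  3+5 = 8
  D+A = 7 carry 1
  B+4+1 = 0 carry 1
  4+7+1 = C
  E+2 = 0 carry 1
  5+8+1 = E
Sum = 0xE0C07884; now AND with 0x2A166976:
  E&2=2, 0&A=0, C&1=0, 0&6=0, 7&6=6, 8&9=8, 8&7=0, 4&6=4

0x20006804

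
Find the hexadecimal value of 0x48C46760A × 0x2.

0x9188CEC14

Multiply each base-16 digit by 2, carrying:
  A×2 = 20 → write 4 carry 1
  0×2+1 = 1 → write 1
  6×2 = 12 → write C
  7×2 = 14 → write E
  6×2 = 12 → write C
  4×2 = 8 → write 8
  C×2 = 24 → write 8 carry 1
  8×2+1 = 17 → write 1 carry 1
  4×2+1 = 9 → write 9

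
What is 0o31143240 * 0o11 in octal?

0o342575640

Multiply each base-8 digit by 9, carrying:
  0×9 = 0 → write 0
  4×9 = 36 → write 4 carry 4
  2×9+4 = 22 → write 6 carry 2
  3×9+2 = 29 → write 5 carry 3
  4×9+3 = 39 → write 7 carry 4
  1×9+4 = 13 → write 5 carry 1
  1×9+1 = 10 → write 2 carry 1
  3×9+1 = 28 → write 4 carry 3
  remaining carry: 3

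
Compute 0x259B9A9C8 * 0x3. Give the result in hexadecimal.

0x70D2CFD58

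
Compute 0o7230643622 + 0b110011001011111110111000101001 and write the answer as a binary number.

0b1101101100100110011010110111011

0o7230643622 = 0b111010011000110100011110010010 in binary.
Add column by column in base 2, right to left:
  0+1 = 1
  1+0 = 1
  0+0 = 0
  0+1 = 1
  1+0 = 1
  0+1 = 1
  0+0 = 0
  1+0 = 1
  1+0 = 1
  1+1 = 0 carry 1
  1+1+1 = 1 carry 1
  0+1+1 = 0 carry 1
  0+0+1 = 1
  0+1 = 1
  1+1 = 0 carry 1
  0+1+1 = 0 carry 1
  1+1+1 = 1 carry 1
  1+1+1 = 1 carry 1
  0+1+1 = 0 carry 1
  0+1+1 = 0 carry 1
  0+0+1 = 1
  1+1 = 0 carry 1
  1+0+1 = 0 carry 1
  0+0+1 = 1
  0+1 = 1
  1+1 = 0 carry 1
  0+0+1 = 1
  1+0 = 1
  1+1 = 0 carry 1
  1+1+1 = 1 carry 1
  final carry 1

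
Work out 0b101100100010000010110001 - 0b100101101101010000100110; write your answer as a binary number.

Subtract column by column in base 2:
  1-0 → 1
  0-1 → 1 (borrow)
  0-1-1 → 0 (borrow)
  0-0-1 → 1 (borrow)
  1-0-1 → 0
  1-1 → 0
  0-0 → 0
  1-0 → 1
  0-0 → 0
  0-0 → 0
  0-1 → 1 (borrow)
  0-0-1 → 1 (borrow)
  0-1-1 → 0 (borrow)
  1-0-1 → 0
  0-1 → 1 (borrow)
  0-1-1 → 0 (borrow)
  0-0-1 → 1 (borrow)
  1-1-1 → 1 (borrow)
  0-1-1 → 0 (borrow)
  0-0-1 → 1 (borrow)
  1-1-1 → 1 (borrow)
  1-0-1 → 0
  0-0 → 0
  1-1 → 0

0b110110100110010001011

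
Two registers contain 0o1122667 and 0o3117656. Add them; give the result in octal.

Add column by column in base 8, right to left:
  7+6 = 5 carry 1
  6+5+1 = 4 carry 1
  6+6+1 = 5 carry 1
  2+7+1 = 2 carry 1
  2+1+1 = 4
  1+1 = 2
  1+3 = 4

0o4242545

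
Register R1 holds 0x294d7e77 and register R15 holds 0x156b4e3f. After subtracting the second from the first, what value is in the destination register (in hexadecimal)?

Subtract column by column in base 16:
  7-f → 8 (borrow)
  7-3-1 → 3
  e-e → 0
  7-4 → 3
  d-b → 2
  4-6 → e (borrow)
  9-5-1 → 3
  2-1 → 1

0x13e23038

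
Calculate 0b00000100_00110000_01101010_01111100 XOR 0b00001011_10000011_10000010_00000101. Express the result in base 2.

0b00001111101100111110100001111001

XOR bit by bit (1 where the bits differ):
  00000100001100000110101001111100
^ 00001011100000111000001000000101
= 00001111101100111110100001111001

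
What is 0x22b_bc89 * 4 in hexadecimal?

0x8aef224

Multiply each base-16 digit by 4, carrying:
  9×4 = 36 → write 4 carry 2
  8×4+2 = 34 → write 2 carry 2
  c×4+2 = 50 → write 2 carry 3
  b×4+3 = 47 → write f carry 2
  b×4+2 = 46 → write e carry 2
  2×4+2 = 10 → write a
  2×4 = 8 → write 8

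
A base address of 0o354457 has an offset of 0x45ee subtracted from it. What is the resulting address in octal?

0o311501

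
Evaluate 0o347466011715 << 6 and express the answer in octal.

Shifting left by 6 bits = 2 oct digits: append 2 zeros.

0o34746601171500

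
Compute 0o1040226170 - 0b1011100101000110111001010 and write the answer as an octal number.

0b1011100101000110111001010 = 0o134506712 in octal.
Subtract column by column in base 8:
  0-2 → 6 (borrow)
  7-1-1 → 5
  1-7 → 2 (borrow)
  6-6-1 → 7 (borrow)
  2-0-1 → 1
  2-5 → 5 (borrow)
  0-4-1 → 3 (borrow)
  4-3-1 → 0
  0-1 → 7 (borrow)
  1-0-1 → 0

0o703517256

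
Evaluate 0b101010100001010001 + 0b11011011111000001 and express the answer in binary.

0b1000110000000010010

Add column by column in base 2, right to left:
  1+1 = 0 carry 1
  0+0+1 = 1
  0+0 = 0
  0+0 = 0
  1+0 = 1
  0+0 = 0
  1+1 = 0 carry 1
  0+1+1 = 0 carry 1
  0+1+1 = 0 carry 1
  0+1+1 = 0 carry 1
  0+1+1 = 0 carry 1
  1+0+1 = 0 carry 1
  0+1+1 = 0 carry 1
  1+1+1 = 1 carry 1
  0+0+1 = 1
  1+1 = 0 carry 1
  0+1+1 = 0 carry 1
  1+0+1 = 0 carry 1
  final carry 1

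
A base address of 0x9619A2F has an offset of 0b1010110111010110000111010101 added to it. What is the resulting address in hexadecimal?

0x143EFC04

0b1010110111010110000111010101 = 0xADD61D5 in hexadecimal.
Add column by column in base 16, right to left:
  F+5 = 4 carry 1
  2+D+1 = 0 carry 1
  A+1+1 = C
  9+6 = F
  1+D = E
  6+D = 3 carry 1
  9+A+1 = 4 carry 1
  final carry 1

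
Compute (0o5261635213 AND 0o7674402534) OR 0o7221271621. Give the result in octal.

0o5261635213 AND 0o7674402534 = 0o5260400010.
Then OR with 0o7221271621.

0o7261671631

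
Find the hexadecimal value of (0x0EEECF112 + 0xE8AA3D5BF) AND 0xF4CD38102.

Add column by column in base 16, right to left:
  2+F = 1 carry 1
  1+B+1 = D
  1+5 = 6
  F+D = C carry 1
  C+3+1 = 0 carry 1
  E+A+1 = 9 carry 1
  E+A+1 = 9 carry 1
  E+8+1 = 7 carry 1
  0+E+1 = F
Sum = 0xF7990C6D1; now AND with 0xF4CD38102:
  F&F=F, 7&4=4, 9&C=8, 9&D=9, 0&3=0, C&8=8, 6&1=0, D&0=0, 1&2=0

0xF48908000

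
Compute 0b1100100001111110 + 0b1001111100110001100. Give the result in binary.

Add column by column in base 2, right to left:
  0+0 = 0
  1+0 = 1
  1+1 = 0 carry 1
  1+1+1 = 1 carry 1
  1+0+1 = 0 carry 1
  1+0+1 = 0 carry 1
  1+0+1 = 0 carry 1
  0+1+1 = 0 carry 1
  0+1+1 = 0 carry 1
  0+0+1 = 1
  0+0 = 0
  1+1 = 0 carry 1
  0+1+1 = 0 carry 1
  0+1+1 = 0 carry 1
  1+1+1 = 1 carry 1
  1+1+1 = 1 carry 1
  0+0+1 = 1
  0+0 = 0
  0+1 = 1

0b1011100001000001010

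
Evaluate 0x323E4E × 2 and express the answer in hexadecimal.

0x647C9C

Multiply each base-16 digit by 2, carrying:
  E×2 = 28 → write C carry 1
  4×2+1 = 9 → write 9
  E×2 = 28 → write C carry 1
  3×2+1 = 7 → write 7
  2×2 = 4 → write 4
  3×2 = 6 → write 6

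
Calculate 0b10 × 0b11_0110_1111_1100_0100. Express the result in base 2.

Multiply each base-2 digit by 2, carrying:
  0×2 = 0 → write 0
  0×2 = 0 → write 0
  1×2 = 2 → write 0 carry 1
  0×2+1 = 1 → write 1
  0×2 = 0 → write 0
  0×2 = 0 → write 0
  1×2 = 2 → write 0 carry 1
  1×2+1 = 3 → write 1 carry 1
  1×2+1 = 3 → write 1 carry 1
  1×2+1 = 3 → write 1 carry 1
  1×2+1 = 3 → write 1 carry 1
  1×2+1 = 3 → write 1 carry 1
  0×2+1 = 1 → write 1
  1×2 = 2 → write 0 carry 1
  1×2+1 = 3 → write 1 carry 1
  0×2+1 = 1 → write 1
  1×2 = 2 → write 0 carry 1
  1×2+1 = 3 → write 1 carry 1
  remaining carry: 1

0b1101101111110001000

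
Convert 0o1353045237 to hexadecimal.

0xbac4a9f

Each octal digit is 3 bits: 1=001 3=011 5=101 3=011 0=000 4=100 5=101 2=010 3=011 7=111.
Group the bits into nibbles: 1011 1010 1100 0100 1010 1001 1111 → bac4a9f.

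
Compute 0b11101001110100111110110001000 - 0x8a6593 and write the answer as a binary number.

0x8a6593 = 0b100010100110010110010011 in binary.
Subtract column by column in base 2:
  0-1 → 1 (borrow)
  0-1-1 → 0 (borrow)
  0-0-1 → 1 (borrow)
  1-0-1 → 0
  0-1 → 1 (borrow)
  0-0-1 → 1 (borrow)
  0-0-1 → 1 (borrow)
  1-1-1 → 1 (borrow)
  1-1-1 → 1 (borrow)
  0-0-1 → 1 (borrow)
  1-1-1 → 1 (borrow)
  1-0-1 → 0
  1-0 → 1
  1-1 → 0
  1-1 → 0
  0-0 → 0
  0-0 → 0
  1-1 → 0
  0-0 → 0
  1-1 → 0
  1-0 → 1
  1-0 → 1
  0-0 → 0
  0-1 → 1 (borrow)
  1-0-1 → 0
  0-0 → 0
  1-0 → 1
  1-0 → 1
  1-0 → 1

0b11100101100000001011111110101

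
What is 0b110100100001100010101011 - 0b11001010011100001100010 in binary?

Subtract column by column in base 2:
  1-0 → 1
  1-1 → 0
  0-0 → 0
  1-0 → 1
  0-0 → 0
  1-1 → 0
  0-1 → 1 (borrow)
  1-0-1 → 0
  0-0 → 0
  0-0 → 0
  0-0 → 0
  1-1 → 0
  1-1 → 0
  0-1 → 1 (borrow)
  0-0-1 → 1 (borrow)
  0-0-1 → 1 (borrow)
  0-1-1 → 0 (borrow)
  1-0-1 → 0
  0-1 → 1 (borrow)
  0-0-1 → 1 (borrow)
  1-0-1 → 0
  0-1 → 1 (borrow)
  1-1-1 → 1 (borrow)
  1-0-1 → 0

0b11011001110000001001001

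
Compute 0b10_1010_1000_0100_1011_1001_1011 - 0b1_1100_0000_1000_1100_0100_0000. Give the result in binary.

0b111001111011111101011011

Subtract column by column in base 2:
  1-0 → 1
  1-0 → 1
  0-0 → 0
  1-0 → 1
  1-0 → 1
  0-0 → 0
  0-1 → 1 (borrow)
  1-0-1 → 0
  1-0 → 1
  1-0 → 1
  0-1 → 1 (borrow)
  1-1-1 → 1 (borrow)
  0-0-1 → 1 (borrow)
  0-0-1 → 1 (borrow)
  1-0-1 → 0
  0-1 → 1 (borrow)
  0-0-1 → 1 (borrow)
  0-0-1 → 1 (borrow)
  0-0-1 → 1 (borrow)
  1-0-1 → 0
  0-0 → 0
  1-0 → 1
  0-1 → 1 (borrow)
  1-1-1 → 1 (borrow)
  0-1-1 → 0 (borrow)
  1-0-1 → 0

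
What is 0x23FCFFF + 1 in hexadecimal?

The trailing 3 digits are F (max in base 16), so adding 1 cascades: they roll to 0 and the next digit up increments.

0x23FD000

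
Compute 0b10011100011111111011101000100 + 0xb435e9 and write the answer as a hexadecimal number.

0b10011100011111111011101000100 = 0x138ff744 in hexadecimal.
Add column by column in base 16, right to left:
  4+9 = d
  4+e = 2 carry 1
  7+5+1 = d
  f+3 = 2 carry 1
  f+4+1 = 4 carry 1
  8+b+1 = 4 carry 1
  3+0+1 = 4
  1+0 = 1

0x14442d2d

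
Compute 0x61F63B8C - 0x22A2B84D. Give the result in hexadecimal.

Subtract column by column in base 16:
  C-D → F (borrow)
  8-4-1 → 3
  B-8 → 3
  3-B → 8 (borrow)
  6-2-1 → 3
  F-A → 5
  1-2 → F (borrow)
  6-2-1 → 3

0x3F53833F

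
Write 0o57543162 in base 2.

0b101111101100011001110010

Each octal digit is 3 bits: 5=101 7=111 5=101 4=100 3=011 1=001 6=110 2=010.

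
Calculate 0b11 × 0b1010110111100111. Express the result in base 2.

Multiply each base-2 digit by 3, carrying:
  1×3 = 3 → write 1 carry 1
  1×3+1 = 4 → write 0 carry 2
  1×3+2 = 5 → write 1 carry 2
  0×3+2 = 2 → write 0 carry 1
  0×3+1 = 1 → write 1
  1×3 = 3 → write 1 carry 1
  1×3+1 = 4 → write 0 carry 2
  1×3+2 = 5 → write 1 carry 2
  1×3+2 = 5 → write 1 carry 2
  0×3+2 = 2 → write 0 carry 1
  1×3+1 = 4 → write 0 carry 2
  1×3+2 = 5 → write 1 carry 2
  0×3+2 = 2 → write 0 carry 1
  1×3+1 = 4 → write 0 carry 2
  0×3+2 = 2 → write 0 carry 1
  1×3+1 = 4 → write 0 carry 2
  remaining carry: 10

0b100000100110110101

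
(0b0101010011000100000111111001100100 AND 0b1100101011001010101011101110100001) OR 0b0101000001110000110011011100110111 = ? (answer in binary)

0b0101010011000100000111111001100100 AND 0b1100101011001010101011101110100001 = 0b0100000011000000000011101000100000.
Then OR with 0b0101000001110000110011011100110111.

0b101000011110000110011111100110111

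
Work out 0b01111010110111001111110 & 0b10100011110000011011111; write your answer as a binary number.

0b00100010110000001011110

AND bit by bit (1 only where both bits are 1):
  01111010110111001111110
& 10100011110000011011111
= 00100010110000001011110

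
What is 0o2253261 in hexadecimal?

0x956B1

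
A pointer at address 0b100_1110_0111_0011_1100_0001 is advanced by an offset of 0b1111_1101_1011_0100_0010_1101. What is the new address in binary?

0b1010011000010011111101110

Add column by column in base 2, right to left:
  1+1 = 0 carry 1
  0+0+1 = 1
  0+1 = 1
  0+1 = 1
  0+0 = 0
  0+1 = 1
  1+0 = 1
  1+0 = 1
  1+0 = 1
  1+0 = 1
  0+1 = 1
  0+0 = 0
  1+1 = 0 carry 1
  1+1+1 = 1 carry 1
  1+0+1 = 0 carry 1
  0+1+1 = 0 carry 1
  0+1+1 = 0 carry 1
  1+0+1 = 0 carry 1
  1+1+1 = 1 carry 1
  1+1+1 = 1 carry 1
  0+1+1 = 0 carry 1
  0+1+1 = 0 carry 1
  1+1+1 = 1 carry 1
  0+1+1 = 0 carry 1
  final carry 1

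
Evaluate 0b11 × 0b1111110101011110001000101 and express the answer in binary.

0b101111100000011010011001111

Multiply each base-2 digit by 3, carrying:
  1×3 = 3 → write 1 carry 1
  0×3+1 = 1 → write 1
  1×3 = 3 → write 1 carry 1
  0×3+1 = 1 → write 1
  0×3 = 0 → write 0
  0×3 = 0 → write 0
  1×3 = 3 → write 1 carry 1
  0×3+1 = 1 → write 1
  0×3 = 0 → write 0
  0×3 = 0 → write 0
  1×3 = 3 → write 1 carry 1
  1×3+1 = 4 → write 0 carry 2
  1×3+2 = 5 → write 1 carry 2
  1×3+2 = 5 → write 1 carry 2
  0×3+2 = 2 → write 0 carry 1
  1×3+1 = 4 → write 0 carry 2
  0×3+2 = 2 → write 0 carry 1
  1×3+1 = 4 → write 0 carry 2
  0×3+2 = 2 → write 0 carry 1
  1×3+1 = 4 → write 0 carry 2
  1×3+2 = 5 → write 1 carry 2
  1×3+2 = 5 → write 1 carry 2
  1×3+2 = 5 → write 1 carry 2
  1×3+2 = 5 → write 1 carry 2
  1×3+2 = 5 → write 1 carry 2
  remaining carry: 10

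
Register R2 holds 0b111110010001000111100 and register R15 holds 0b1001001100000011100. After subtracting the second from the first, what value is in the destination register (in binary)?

Subtract column by column in base 2:
  0-0 → 0
  0-0 → 0
  1-1 → 0
  1-1 → 0
  1-1 → 0
  1-0 → 1
  0-0 → 0
  0-0 → 0
  0-0 → 0
  1-0 → 1
  0-0 → 0
  0-1 → 1 (borrow)
  0-1-1 → 0 (borrow)
  1-0-1 → 0
  0-0 → 0
  0-1 → 1 (borrow)
  1-0-1 → 0
  1-0 → 1
  1-1 → 0
  1-0 → 1
  1-0 → 1

0b110101000101000100000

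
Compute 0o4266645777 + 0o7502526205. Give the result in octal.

0o13771374204

Add column by column in base 8, right to left:
  7+5 = 4 carry 1
  7+0+1 = 0 carry 1
  7+2+1 = 2 carry 1
  5+6+1 = 4 carry 1
  4+2+1 = 7
  6+5 = 3 carry 1
  6+2+1 = 1 carry 1
  6+0+1 = 7
  2+5 = 7
  4+7 = 3 carry 1
  final carry 1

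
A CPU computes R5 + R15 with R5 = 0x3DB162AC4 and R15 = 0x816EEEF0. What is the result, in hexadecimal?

Add column by column in base 16, right to left:
  4+0 = 4
  C+F = B carry 1
  A+E+1 = 9 carry 1
  2+E+1 = 1 carry 1
  6+E+1 = 5 carry 1
  1+6+1 = 8
  B+1 = C
  D+8 = 5 carry 1
  3+0+1 = 4

0x45C8519B4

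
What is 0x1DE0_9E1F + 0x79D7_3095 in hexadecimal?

Add column by column in base 16, right to left:
  F+5 = 4 carry 1
  1+9+1 = B
  E+0 = E
  9+3 = C
  0+7 = 7
  E+D = B carry 1
  D+9+1 = 7 carry 1
  1+7+1 = 9

0x97B7CEB4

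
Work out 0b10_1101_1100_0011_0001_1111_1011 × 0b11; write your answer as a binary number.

Multiply each base-2 digit by 3, carrying:
  1×3 = 3 → write 1 carry 1
  1×3+1 = 4 → write 0 carry 2
  0×3+2 = 2 → write 0 carry 1
  1×3+1 = 4 → write 0 carry 2
  1×3+2 = 5 → write 1 carry 2
  1×3+2 = 5 → write 1 carry 2
  1×3+2 = 5 → write 1 carry 2
  1×3+2 = 5 → write 1 carry 2
  1×3+2 = 5 → write 1 carry 2
  0×3+2 = 2 → write 0 carry 1
  0×3+1 = 1 → write 1
  0×3 = 0 → write 0
  1×3 = 3 → write 1 carry 1
  1×3+1 = 4 → write 0 carry 2
  0×3+2 = 2 → write 0 carry 1
  0×3+1 = 1 → write 1
  0×3 = 0 → write 0
  0×3 = 0 → write 0
  1×3 = 3 → write 1 carry 1
  1×3+1 = 4 → write 0 carry 2
  1×3+2 = 5 → write 1 carry 2
  0×3+2 = 2 → write 0 carry 1
  1×3+1 = 4 → write 0 carry 2
  1×3+2 = 5 → write 1 carry 2
  0×3+2 = 2 → write 0 carry 1
  1×3+1 = 4 → write 0 carry 2
  remaining carry: 10

0b1000100101001001010111110001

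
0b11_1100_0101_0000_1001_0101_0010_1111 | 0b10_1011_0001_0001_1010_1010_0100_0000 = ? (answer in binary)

0b111111010100011011111101101111

OR bit by bit (1 where either bit is 1):
  111100010100001001010100101111
| 101011000100011010101001000000
= 111111010100011011111101101111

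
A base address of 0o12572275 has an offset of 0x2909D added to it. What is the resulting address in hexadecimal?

0o12572275 = 0x2AF4BD in hexadecimal.
Add column by column in base 16, right to left:
  D+D = A carry 1
  B+9+1 = 5 carry 1
  4+0+1 = 5
  F+9 = 8 carry 1
  A+2+1 = D
  2+0 = 2

0x2D855A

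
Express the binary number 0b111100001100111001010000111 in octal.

0o741471207

Group the bits in threes: 111 100 001 100 111 001 010 000 111 → 741471207.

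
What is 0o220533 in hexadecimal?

0x1215b

Each octal digit is 3 bits: 2=010 2=010 0=000 5=101 3=011 3=011.
Group the bits into nibbles: 0001 0010 0001 0101 1011 → 1215b.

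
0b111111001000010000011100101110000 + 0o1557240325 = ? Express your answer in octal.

0o100661275105

0b111111001000010000011100101110000 = 0o77102034560 in octal.
Add column by column in base 8, right to left:
  0+5 = 5
  6+2 = 0 carry 1
  5+3+1 = 1 carry 1
  4+0+1 = 5
  3+4 = 7
  0+2 = 2
  2+7 = 1 carry 1
  0+5+1 = 6
  1+5 = 6
  7+1 = 0 carry 1
  7+0+1 = 0 carry 1
  final carry 1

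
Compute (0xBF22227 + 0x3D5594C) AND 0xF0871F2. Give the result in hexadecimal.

Add column by column in base 16, right to left:
  7+C = 3 carry 1
  2+4+1 = 7
  2+9 = B
  2+5 = 7
  2+5 = 7
  F+D = C carry 1
  B+3+1 = F
Sum = 0xFC77B73; now AND with 0xF0871F2:
  F&F=F, C&0=0, 7&8=0, 7&7=7, B&1=1, 7&F=7, 3&2=2

0xF007172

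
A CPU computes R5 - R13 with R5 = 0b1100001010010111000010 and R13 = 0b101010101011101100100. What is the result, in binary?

0b110110100111001011110

Subtract column by column in base 2:
  0-0 → 0
  1-0 → 1
  0-1 → 1 (borrow)
  0-0-1 → 1 (borrow)
  0-0-1 → 1 (borrow)
  0-1-1 → 0 (borrow)
  1-1-1 → 1 (borrow)
  1-0-1 → 0
  1-1 → 0
  0-1 → 1 (borrow)
  1-1-1 → 1 (borrow)
  0-0-1 → 1 (borrow)
  0-1-1 → 0 (borrow)
  1-0-1 → 0
  0-1 → 1 (borrow)
  1-0-1 → 0
  0-1 → 1 (borrow)
  0-0-1 → 1 (borrow)
  0-1-1 → 0 (borrow)
  0-0-1 → 1 (borrow)
  1-1-1 → 1 (borrow)
  1-0-1 → 0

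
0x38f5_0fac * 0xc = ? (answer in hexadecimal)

Multiply each base-16 digit by 12, carrying:
  c×12 = 144 → write 0 carry 9
  a×12+9 = 129 → write 1 carry 8
  f×12+8 = 188 → write c carry 11
  0×12+11 = 11 → write b
  5×12 = 60 → write c carry 3
  f×12+3 = 183 → write 7 carry 11
  8×12+11 = 107 → write b carry 6
  3×12+6 = 42 → write a carry 2
  remaining carry: 2

0x2ab7cbc10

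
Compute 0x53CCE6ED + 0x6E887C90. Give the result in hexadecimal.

Add column by column in base 16, right to left:
  D+0 = D
  E+9 = 7 carry 1
  6+C+1 = 3 carry 1
  E+7+1 = 6 carry 1
  C+8+1 = 5 carry 1
  C+8+1 = 5 carry 1
  3+E+1 = 2 carry 1
  5+6+1 = C

0xC255637D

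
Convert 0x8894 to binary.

Expand each hex digit to 4 bits: 8=1000 8=1000 9=1001 4=0100.

0b1000100010010100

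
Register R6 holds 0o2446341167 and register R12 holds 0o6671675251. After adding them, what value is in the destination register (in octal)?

Add column by column in base 8, right to left:
  7+1 = 0 carry 1
  6+5+1 = 4 carry 1
  1+2+1 = 4
  1+5 = 6
  4+7 = 3 carry 1
  3+6+1 = 2 carry 1
  6+1+1 = 0 carry 1
  4+7+1 = 4 carry 1
  4+6+1 = 3 carry 1
  2+6+1 = 1 carry 1
  final carry 1

0o11340236440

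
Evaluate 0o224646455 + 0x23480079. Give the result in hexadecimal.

0o224646455 = 0x2534D2D in hexadecimal.
Add column by column in base 16, right to left:
  D+9 = 6 carry 1
  2+7+1 = A
  D+0 = D
  4+0 = 4
  3+8 = B
  5+4 = 9
  2+3 = 5
  0+2 = 2

0x259B4DA6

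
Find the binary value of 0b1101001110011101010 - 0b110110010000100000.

0b110011100011001010

Subtract column by column in base 2:
  0-0 → 0
  1-0 → 1
  0-0 → 0
  1-0 → 1
  0-0 → 0
  1-1 → 0
  1-0 → 1
  1-0 → 1
  0-0 → 0
  0-0 → 0
  1-1 → 0
  1-0 → 1
  1-0 → 1
  0-1 → 1 (borrow)
  0-1-1 → 0 (borrow)
  1-0-1 → 0
  0-1 → 1 (borrow)
  1-1-1 → 1 (borrow)
  1-0-1 → 0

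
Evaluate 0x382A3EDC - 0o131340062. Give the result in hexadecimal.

0x36C47EAA

0o131340062 = 0x165C032 in hexadecimal.
Subtract column by column in base 16:
  C-2 → A
  D-3 → A
  E-0 → E
  3-C → 7 (borrow)
  A-5-1 → 4
  2-6 → C (borrow)
  8-1-1 → 6
  3-0 → 3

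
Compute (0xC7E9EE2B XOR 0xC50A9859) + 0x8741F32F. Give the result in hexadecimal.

0x8A2569A1

First 0xC7E9EE2B XOR 0xC50A9859 = 0x02E37672.
Add column by column in base 16, right to left:
  2+F = 1 carry 1
  7+2+1 = A
  6+3 = 9
  7+F = 6 carry 1
  3+1+1 = 5
  E+4 = 2 carry 1
  2+7+1 = A
  0+8 = 8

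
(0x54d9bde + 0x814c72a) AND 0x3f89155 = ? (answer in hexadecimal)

0x1600100

Add column by column in base 16, right to left:
  e+a = 8 carry 1
  d+2+1 = 0 carry 1
  b+7+1 = 3 carry 1
  9+c+1 = 6 carry 1
  d+4+1 = 2 carry 1
  4+1+1 = 6
  5+8 = d
Sum = 0xd626308; now AND with 0x3f89155:
  d&3=1, 6&f=6, 2&8=0, 6&9=0, 3&1=1, 0&5=0, 8&5=0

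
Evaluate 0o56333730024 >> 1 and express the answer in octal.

1 bits is not a whole number of base-8 digits; in binary: 101110011011011111011000000010100 >> 1 = 10111001101101111101100000001010.

0o27155754012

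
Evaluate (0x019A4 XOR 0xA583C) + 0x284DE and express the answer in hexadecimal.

First 0x019A4 XOR 0xA583C = 0xA4198.
Add column by column in base 16, right to left:
  8+E = 6 carry 1
  9+D+1 = 7 carry 1
  1+4+1 = 6
  4+8 = C
  A+2 = C

0xCC676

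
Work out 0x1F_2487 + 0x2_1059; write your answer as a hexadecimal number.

0x2134E0

Add column by column in base 16, right to left:
  7+9 = 0 carry 1
  8+5+1 = E
  4+0 = 4
  2+1 = 3
  F+2 = 1 carry 1
  1+0+1 = 2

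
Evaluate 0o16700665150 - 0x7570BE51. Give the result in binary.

0b1100100101010110000010111

0o16700665150 = 0b1110111000000110110101001101000 in binary.
0x7570BE51 = 0b1110101011100001011111001010001 in binary.
Subtract column by column in base 2:
  0-1 → 1 (borrow)
  0-0-1 → 1 (borrow)
  0-0-1 → 1 (borrow)
  1-0-1 → 0
  0-1 → 1 (borrow)
  1-0-1 → 0
  1-1 → 0
  0-0 → 0
  0-0 → 0
  1-1 → 0
  0-1 → 1 (borrow)
  1-1-1 → 1 (borrow)
  0-1-1 → 0 (borrow)
  1-1-1 → 1 (borrow)
  1-0-1 → 0
  0-1 → 1 (borrow)
  1-0-1 → 0
  1-0 → 1
  0-0 → 0
  0-0 → 0
  0-1 → 1 (borrow)
  0-1-1 → 0 (borrow)
  0-1-1 → 0 (borrow)
  0-0-1 → 1 (borrow)
  1-1-1 → 1 (borrow)
  1-0-1 → 0
  1-1 → 0
  0-0 → 0
  1-1 → 0
  1-1 → 0
  1-1 → 0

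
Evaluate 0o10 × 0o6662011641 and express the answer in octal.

Multiply each base-8 digit by 8, carrying:
  1×8 = 8 → write 0 carry 1
  4×8+1 = 33 → write 1 carry 4
  6×8+4 = 52 → write 4 carry 6
  1×8+6 = 14 → write 6 carry 1
  1×8+1 = 9 → write 1 carry 1
  0×8+1 = 1 → write 1
  2×8 = 16 → write 0 carry 2
  6×8+2 = 50 → write 2 carry 6
  6×8+6 = 54 → write 6 carry 6
  6×8+6 = 54 → write 6 carry 6
  remaining carry: 6

0o66620116410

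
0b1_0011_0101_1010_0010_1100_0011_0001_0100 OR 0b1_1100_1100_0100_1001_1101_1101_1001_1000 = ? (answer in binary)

OR bit by bit (1 where either bit is 1):
  100110101101000101100001100010100
| 111001100010010011101110110011000
= 111111101111010111101111110011100

0b111111101111010111101111110011100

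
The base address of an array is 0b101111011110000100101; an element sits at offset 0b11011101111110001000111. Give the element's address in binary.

Add column by column in base 2, right to left:
  1+1 = 0 carry 1
  0+1+1 = 0 carry 1
  1+1+1 = 1 carry 1
  0+0+1 = 1
  0+0 = 0
  1+0 = 1
  0+1 = 1
  0+0 = 0
  0+0 = 0
  0+0 = 0
  1+1 = 0 carry 1
  1+1+1 = 1 carry 1
  1+1+1 = 1 carry 1
  1+1+1 = 1 carry 1
  0+1+1 = 0 carry 1
  1+1+1 = 1 carry 1
  1+0+1 = 0 carry 1
  1+1+1 = 1 carry 1
  1+1+1 = 1 carry 1
  0+1+1 = 0 carry 1
  1+0+1 = 0 carry 1
  0+1+1 = 0 carry 1
  0+1+1 = 0 carry 1
  final carry 1

0b100001101011100001101100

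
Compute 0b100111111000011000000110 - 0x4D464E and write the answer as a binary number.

0x4D464E = 0b10011010100011001001110 in binary.
Subtract column by column in base 2:
  0-0 → 0
  1-1 → 0
  1-1 → 0
  0-1 → 1 (borrow)
  0-0-1 → 1 (borrow)
  0-0-1 → 1 (borrow)
  0-1-1 → 0 (borrow)
  0-0-1 → 1 (borrow)
  0-0-1 → 1 (borrow)
  1-1-1 → 1 (borrow)
  1-1-1 → 1 (borrow)
  0-0-1 → 1 (borrow)
  0-0-1 → 1 (borrow)
  0-0-1 → 1 (borrow)
  0-1-1 → 0 (borrow)
  1-0-1 → 0
  1-1 → 0
  1-0 → 1
  1-1 → 0
  1-1 → 0
  1-0 → 1
  0-0 → 0
  0-1 → 1 (borrow)
  1-0-1 → 0

0b10100100011111110111000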